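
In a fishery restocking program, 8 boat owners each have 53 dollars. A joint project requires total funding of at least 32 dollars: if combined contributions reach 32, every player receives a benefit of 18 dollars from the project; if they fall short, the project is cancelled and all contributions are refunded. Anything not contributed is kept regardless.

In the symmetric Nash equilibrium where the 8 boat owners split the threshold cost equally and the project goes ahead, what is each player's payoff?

Equal share of the threshold: 32/8 = 4.
At this profile no one gains by cutting their contribution: any cut drops the total below 32, the project is cancelled, contributions are refunded, and the deviator ends with 53, which is less than 53 − 4 + 18 = 67. Contributing more than 4 just wastes the excess. So contributing exactly 4 is a best response.
Each player's payoff: 53 − 4 + 18 = 67.

67 dollars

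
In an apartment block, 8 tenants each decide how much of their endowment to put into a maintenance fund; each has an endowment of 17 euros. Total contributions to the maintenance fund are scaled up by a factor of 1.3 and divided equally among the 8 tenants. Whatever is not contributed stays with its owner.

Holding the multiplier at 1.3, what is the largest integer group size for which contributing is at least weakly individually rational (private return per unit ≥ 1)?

Private return per unit is 1.3/(group size), which is ≥ 1 whenever the group size is ≤ 1.3.
The largest such integer is 1.

1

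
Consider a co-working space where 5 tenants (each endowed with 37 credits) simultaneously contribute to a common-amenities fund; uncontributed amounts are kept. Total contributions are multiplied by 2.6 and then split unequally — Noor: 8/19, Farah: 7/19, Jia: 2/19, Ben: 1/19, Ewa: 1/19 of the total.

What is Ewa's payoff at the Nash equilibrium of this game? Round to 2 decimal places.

Each unit j contributes comes back to j as 2.6 × (j's share), so j prefers to contribute only if that share exceeds 1/2.6 = 0.3846; otherwise keeping the unit dominates.
Noor alone (share 8/19) is above the threshold, contributing 37; the remaining 4 contribute 0. Total contributed: 37.
Ewa keeps 37 and receives 2.6 × 37 × 1/19 = 5.06 from the common-amenities fund, for a payoff of 42.06.

42.06 credits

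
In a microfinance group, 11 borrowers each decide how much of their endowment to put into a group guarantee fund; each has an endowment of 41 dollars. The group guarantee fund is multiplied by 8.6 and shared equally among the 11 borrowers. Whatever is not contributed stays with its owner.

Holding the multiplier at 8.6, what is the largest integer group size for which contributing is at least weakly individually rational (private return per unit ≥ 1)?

Private return per unit is 8.6/(group size), which is ≥ 1 whenever the group size is ≤ 8.6.
The largest such integer is 8.

8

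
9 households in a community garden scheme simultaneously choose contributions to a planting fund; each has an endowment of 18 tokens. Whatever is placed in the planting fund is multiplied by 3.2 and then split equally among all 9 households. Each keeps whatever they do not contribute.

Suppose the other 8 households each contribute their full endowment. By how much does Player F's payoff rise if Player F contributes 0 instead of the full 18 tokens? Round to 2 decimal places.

Switching from a contribution of 18 to 0 lets Player F keep an extra 18 tokens, but lowers the planting fund by 18, which costs Player F their own share of that drop: 3.2/9 × 18 = 6.40.
Net gain = 18 − 6.40 = 11.60. The private return per contributed unit (0.3556) is below 1, so free-riding is indeed the best response regardless of what the others do.

11.60 tokens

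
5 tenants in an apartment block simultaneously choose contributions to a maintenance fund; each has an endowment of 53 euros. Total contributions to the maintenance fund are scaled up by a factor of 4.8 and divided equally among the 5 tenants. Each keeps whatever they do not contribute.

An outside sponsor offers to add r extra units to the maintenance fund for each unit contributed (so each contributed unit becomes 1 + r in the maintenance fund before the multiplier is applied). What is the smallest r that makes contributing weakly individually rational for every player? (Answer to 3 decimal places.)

0.042

With matching at rate r, one contributed unit becomes (1 + r) in the maintenance fund and returns 4.8 × (1 + r) / 5 to the contributor.
Setting this equal to 1: 1 + r = 5/4.8 = 1.0417.
So the minimum matching rate is r = 1.0417 − 1 = 0.042.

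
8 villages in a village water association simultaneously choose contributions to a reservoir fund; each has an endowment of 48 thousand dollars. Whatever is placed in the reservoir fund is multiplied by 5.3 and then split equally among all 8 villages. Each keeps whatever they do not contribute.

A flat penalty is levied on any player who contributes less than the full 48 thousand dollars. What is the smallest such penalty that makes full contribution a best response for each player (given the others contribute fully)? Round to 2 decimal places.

Given the others contribute fully, the best deviation is to contribute 0 (any partial contribution still incurs the fine and gives up units whose private return 0.6625 is below 1).
Deviating from 48 to 0 saves 48 thousand dollars but forfeits the deviator's share of the drop in the reservoir fund: 5.3/8 × 48 = 31.80.
So the deviation gain is 48 − 31.80 = 16.20, and the fine must be at least 16.20 thousand dollars to wipe it out.

16.20 thousand dollars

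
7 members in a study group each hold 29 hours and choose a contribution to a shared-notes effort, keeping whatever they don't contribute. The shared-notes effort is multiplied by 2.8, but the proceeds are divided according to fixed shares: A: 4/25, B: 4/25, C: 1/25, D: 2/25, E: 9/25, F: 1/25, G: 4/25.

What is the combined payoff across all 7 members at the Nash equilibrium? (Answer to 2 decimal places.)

Player j's private return per contributed unit is 2.8 × (j's share). Contributing is weakly dominant for j when that share is at least 1/2.8 = 0.3571, and contributing 0 is dominant otherwise.
E alone (share 9/25) is above the threshold, contributing 29; the remaining 6 contribute 0. Total contributed: 29.
The shared-notes effort pays out 2.8 × 29 = 81.20 in total (split across the unequal shares, but the aggregate is all that matters for the group sum).
The 6 free-riders keep 29 each, adding 174. Group total = 174 + 81.20 = 255.20.

255.20 hours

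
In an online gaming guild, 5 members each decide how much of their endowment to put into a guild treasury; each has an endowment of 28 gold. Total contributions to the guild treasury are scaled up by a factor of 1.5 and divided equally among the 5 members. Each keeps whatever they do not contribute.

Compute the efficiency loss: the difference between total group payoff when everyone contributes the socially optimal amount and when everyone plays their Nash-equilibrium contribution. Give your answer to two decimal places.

Each contributed unit returns 1.5/5 = 0.3000 to its contributor — below 1 — so contributing 0 is dominant for every player. At the Nash equilibrium everyone keeps their 28, and the group total is 5 × 28 = 140.
Each contributed unit returns 1.500 to the group as a whole (0.3000 to each of 5 players), which exceeds 1, so the social optimum is full contribution: group total = 1.500 × 140 = 210.00.
Efficiency loss = 210.00 − 140 = 70.00.

70.00 gold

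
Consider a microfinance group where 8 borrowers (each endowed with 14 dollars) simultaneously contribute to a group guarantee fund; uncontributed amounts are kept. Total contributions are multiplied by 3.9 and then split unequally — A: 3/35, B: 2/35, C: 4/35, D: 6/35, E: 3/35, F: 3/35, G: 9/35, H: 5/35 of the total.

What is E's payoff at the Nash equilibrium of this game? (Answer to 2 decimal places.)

Player j's private return per contributed unit is 3.9 × (j's share). Contributing is weakly dominant for j when that share is at least 1/3.9 = 0.2564, and contributing 0 is dominant otherwise.
The only share above 0.2564 is G's 9/35, contributing 14; the remaining 7 contribute 0. Total contributed: 14.
E keeps 14 and receives 3.9 × 14 × 3/35 = 4.68 from the group guarantee fund, for a payoff of 18.68.

18.68 dollars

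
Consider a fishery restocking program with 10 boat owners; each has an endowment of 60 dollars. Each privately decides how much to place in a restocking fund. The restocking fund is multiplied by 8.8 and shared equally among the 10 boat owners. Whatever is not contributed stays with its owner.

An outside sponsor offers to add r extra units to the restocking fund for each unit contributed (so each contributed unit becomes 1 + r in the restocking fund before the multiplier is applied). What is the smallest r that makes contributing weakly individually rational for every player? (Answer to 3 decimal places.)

0.136

With matching at rate r, one contributed unit becomes (1 + r) in the restocking fund and returns 8.8 × (1 + r) / 10 to the contributor.
Setting this equal to 1: 1 + r = 10/8.8 = 1.1364.
So the minimum matching rate is r = 1.1364 − 1 = 0.136.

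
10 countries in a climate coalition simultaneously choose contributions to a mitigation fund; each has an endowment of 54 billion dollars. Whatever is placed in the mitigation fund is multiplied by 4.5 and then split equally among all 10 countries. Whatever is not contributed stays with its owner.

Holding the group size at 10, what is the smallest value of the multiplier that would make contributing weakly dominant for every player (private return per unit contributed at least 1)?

10

A contributed unit returns (multiplier)/10 to its contributor.
This reaches 1 exactly when the multiplier is 10.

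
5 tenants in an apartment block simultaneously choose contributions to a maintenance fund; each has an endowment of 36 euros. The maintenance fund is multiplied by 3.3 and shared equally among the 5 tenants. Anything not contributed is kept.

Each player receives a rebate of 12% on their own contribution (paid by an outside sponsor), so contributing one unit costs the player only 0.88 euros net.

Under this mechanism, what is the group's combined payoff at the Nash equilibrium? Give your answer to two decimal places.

Even with the mechanism, each unit contributed returns only (3.3/5) / 0.88 = 0.7500 per unit of net cost, so contributing nothing is still dominant.
Everyone keeps their endowment and the group total is 5 × 36 = 180.

180.00 euros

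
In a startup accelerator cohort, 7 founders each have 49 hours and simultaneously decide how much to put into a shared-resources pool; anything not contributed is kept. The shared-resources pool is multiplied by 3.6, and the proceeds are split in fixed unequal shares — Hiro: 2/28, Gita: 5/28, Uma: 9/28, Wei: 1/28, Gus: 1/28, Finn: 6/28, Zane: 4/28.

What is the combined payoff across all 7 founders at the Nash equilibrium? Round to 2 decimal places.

Each unit j contributes comes back to j as 3.6 × (j's share), so j prefers to contribute only if that share exceeds 1/3.6 = 0.2778; otherwise keeping the unit dominates.
The only share above 0.2778 is Uma's 9/28, contributing 49; the remaining 6 contribute 0. Total contributed: 49.
The shared-resources pool pays out 3.6 × 49 = 176.40 in total (split across the unequal shares, but the aggregate is all that matters for the group sum).
The 6 free-riders keep 49 each, adding 294. Group total = 294 + 176.40 = 470.40.

470.40 hours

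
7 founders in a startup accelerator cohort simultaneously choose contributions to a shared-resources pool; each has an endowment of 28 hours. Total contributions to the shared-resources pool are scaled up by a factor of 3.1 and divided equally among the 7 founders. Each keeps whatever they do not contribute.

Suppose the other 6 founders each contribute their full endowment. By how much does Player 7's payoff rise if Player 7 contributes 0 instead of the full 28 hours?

Switching from a contribution of 28 to 0 lets Player 7 keep an extra 28 hours, but lowers the shared-resources pool by 28, which costs Player 7 their own share of that drop: 3.1/7 × 28 = 12.40.
Net gain = 28 − 12.40 = 15.60. The private return per contributed unit (0.4429) is below 1, so free-riding is indeed the best response regardless of what the others do.

15.60 hours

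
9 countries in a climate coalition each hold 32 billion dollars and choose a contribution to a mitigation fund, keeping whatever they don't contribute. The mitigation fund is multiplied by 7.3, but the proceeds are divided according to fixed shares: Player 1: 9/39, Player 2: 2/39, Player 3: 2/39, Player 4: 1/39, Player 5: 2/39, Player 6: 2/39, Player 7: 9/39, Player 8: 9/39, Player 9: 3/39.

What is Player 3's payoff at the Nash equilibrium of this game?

Each unit j contributes comes back to j as 7.3 × (j's share), so j prefers to contribute only if that share exceeds 1/7.3 = 0.1370; otherwise keeping the unit dominates.
The shares above 0.1370 belong to Player 1, Player 7 and Player 8, contributing 32 each; the remaining 6 contribute 0. Total contributed: 96.
Player 3 keeps 32 and receives 7.3 × 96 × 2/39 = 35.94 from the mitigation fund, for a payoff of 67.94.

67.94 billion dollars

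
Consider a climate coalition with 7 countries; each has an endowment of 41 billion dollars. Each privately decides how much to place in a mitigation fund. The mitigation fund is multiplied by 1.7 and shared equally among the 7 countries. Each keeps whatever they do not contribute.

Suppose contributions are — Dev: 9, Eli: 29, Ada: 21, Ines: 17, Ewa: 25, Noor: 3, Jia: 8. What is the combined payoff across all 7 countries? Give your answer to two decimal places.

Total contributed: 9 + 29 + 21 + 17 + 25 + 3 + 8 = 112; total kept: 7 × 41 − 112 = 175.
The mitigation fund pays out 1.7 × 112 = 190.40 in aggregate.
Group total = 175 + 190.40 = 365.40.

365.40 billion dollars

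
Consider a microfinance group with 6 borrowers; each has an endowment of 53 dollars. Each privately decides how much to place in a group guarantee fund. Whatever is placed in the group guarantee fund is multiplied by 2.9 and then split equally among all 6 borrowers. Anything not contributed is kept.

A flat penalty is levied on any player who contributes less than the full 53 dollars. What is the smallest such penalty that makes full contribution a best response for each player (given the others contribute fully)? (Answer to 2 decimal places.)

27.38 dollars

Given the others contribute fully, the best deviation is to contribute 0 (any partial contribution still incurs the fine and gives up units whose private return 0.4833 is below 1).
Deviating from 53 to 0 saves 53 dollars but forfeits the deviator's share of the drop in the group guarantee fund: 2.9/6 × 53 = 25.62.
So the deviation gain is 53 − 25.62 = 27.38, and the fine must be at least 27.38 dollars to wipe it out.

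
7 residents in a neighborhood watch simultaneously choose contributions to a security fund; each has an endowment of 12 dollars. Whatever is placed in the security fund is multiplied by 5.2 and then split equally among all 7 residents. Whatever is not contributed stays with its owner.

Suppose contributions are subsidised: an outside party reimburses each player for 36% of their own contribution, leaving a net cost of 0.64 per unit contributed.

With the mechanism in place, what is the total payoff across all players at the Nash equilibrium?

With the mechanism, a contributed unit returns (5.2/7) / 0.64 = 1.1607 per unit of net cost to the contributor — now above 1 — so contributing fully is weakly dominant for every player.
So the Nash equilibrium is full contribution by all 7; the group earns 7 × (12 × 0.36 + 5.2 × 12) = 467.04.

467.04 dollars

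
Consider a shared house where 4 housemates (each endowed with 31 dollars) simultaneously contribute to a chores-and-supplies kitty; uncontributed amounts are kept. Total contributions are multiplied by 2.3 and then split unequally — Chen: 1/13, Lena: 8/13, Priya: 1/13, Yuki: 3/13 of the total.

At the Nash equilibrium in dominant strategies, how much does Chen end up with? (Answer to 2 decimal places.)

For player j, contributing a unit is worthwhile iff 2.3 × (j's share) ≥ 1, i.e. iff j's share is at least 0.4348.
The only share above 0.4348 is Lena's 8/13, contributing 31; the remaining 3 contribute 0. Total contributed: 31.
Chen keeps 31 and receives 2.3 × 31 × 1/13 = 5.48 from the chores-and-supplies kitty, for a payoff of 36.48.

36.48 dollars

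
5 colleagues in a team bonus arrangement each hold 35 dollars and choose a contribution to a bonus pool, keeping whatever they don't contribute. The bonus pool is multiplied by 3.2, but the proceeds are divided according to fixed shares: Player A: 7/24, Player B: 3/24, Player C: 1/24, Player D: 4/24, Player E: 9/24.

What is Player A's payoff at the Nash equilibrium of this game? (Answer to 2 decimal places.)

67.67 dollars

Each unit j contributes comes back to j as 3.2 × (j's share), so j prefers to contribute only if that share exceeds 1/3.2 = 0.3125; otherwise keeping the unit dominates.
Only Player E (9/24) clears that bar, contributing 35; the remaining 4 contribute 0. Total contributed: 35.
Player A keeps 35 and receives 3.2 × 35 × 7/24 = 32.67 from the bonus pool, for a payoff of 67.67.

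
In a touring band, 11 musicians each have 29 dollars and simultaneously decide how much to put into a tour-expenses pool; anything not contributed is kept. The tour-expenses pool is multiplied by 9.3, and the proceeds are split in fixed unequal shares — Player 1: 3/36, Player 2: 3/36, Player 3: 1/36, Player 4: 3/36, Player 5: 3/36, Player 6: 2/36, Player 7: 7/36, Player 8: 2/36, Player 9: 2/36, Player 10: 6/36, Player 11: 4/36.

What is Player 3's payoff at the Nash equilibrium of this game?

Each unit j contributes comes back to j as 9.3 × (j's share), so j prefers to contribute only if that share exceeds 1/9.3 = 0.1075; otherwise keeping the unit dominates.
The shares above 0.1075 belong to Player 7, Player 10 and Player 11, contributing 29 each; the remaining 8 contribute 0. Total contributed: 87.
Player 3 keeps 29 and receives 9.3 × 87 × 1/36 = 22.48 from the tour-expenses pool, for a payoff of 51.48.

51.48 dollars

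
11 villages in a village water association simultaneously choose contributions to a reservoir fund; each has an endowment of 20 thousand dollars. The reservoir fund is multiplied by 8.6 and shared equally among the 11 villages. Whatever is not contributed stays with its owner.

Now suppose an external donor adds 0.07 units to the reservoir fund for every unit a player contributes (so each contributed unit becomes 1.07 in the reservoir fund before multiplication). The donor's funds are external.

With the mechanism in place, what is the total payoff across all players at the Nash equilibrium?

With the mechanism, a contributed unit returns 8.6 × 1.07 / 11 = 0.8365 per unit of net cost — still below 1 — so contributing 0 remains dominant for every player.
Everyone keeps their endowment and the group total is 11 × 20 = 220.

220.00 thousand dollars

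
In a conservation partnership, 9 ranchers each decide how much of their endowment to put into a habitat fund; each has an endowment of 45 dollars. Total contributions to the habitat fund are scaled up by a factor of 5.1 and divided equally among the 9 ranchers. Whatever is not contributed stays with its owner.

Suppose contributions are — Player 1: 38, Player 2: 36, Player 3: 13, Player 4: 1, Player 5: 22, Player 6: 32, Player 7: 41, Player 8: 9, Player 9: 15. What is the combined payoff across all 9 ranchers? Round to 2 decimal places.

1253.70 dollars

Total contributed: 38 + 36 + 13 + 1 + 22 + 32 + 41 + 9 + 15 = 207; total kept: 9 × 45 − 207 = 198.
The habitat fund pays out 5.1 × 207 = 1055.70 in aggregate.
Group total = 198 + 1055.70 = 1253.70.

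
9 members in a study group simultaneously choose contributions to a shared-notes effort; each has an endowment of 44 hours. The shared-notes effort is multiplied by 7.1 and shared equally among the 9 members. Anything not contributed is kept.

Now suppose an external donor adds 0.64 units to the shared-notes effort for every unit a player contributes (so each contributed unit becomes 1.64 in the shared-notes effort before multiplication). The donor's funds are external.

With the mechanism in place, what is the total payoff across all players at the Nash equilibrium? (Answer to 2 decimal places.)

The effective private return per unit is now 7.1 × 1.64 / 9 = 1.2938 > 1, so every player's dominant strategy flips to full contribution.
At the Nash equilibrium everyone contributes 44. Group total payoff = 7.1 × 1.64 × 396 = 4611.02.

4611.02 hours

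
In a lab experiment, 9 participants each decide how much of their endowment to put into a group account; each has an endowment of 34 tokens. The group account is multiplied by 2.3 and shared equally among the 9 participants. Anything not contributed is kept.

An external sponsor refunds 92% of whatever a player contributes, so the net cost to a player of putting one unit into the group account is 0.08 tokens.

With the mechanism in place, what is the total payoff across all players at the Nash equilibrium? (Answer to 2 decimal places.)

985.32 tokens

With the mechanism, a contributed unit returns (2.3/9) / 0.08 = 3.1944 per unit of net cost to the contributor — now above 1 — so contributing fully is weakly dominant for every player.
So the Nash equilibrium is full contribution by all 9; the group earns 9 × (34 × 0.92 + 2.3 × 34) = 985.32.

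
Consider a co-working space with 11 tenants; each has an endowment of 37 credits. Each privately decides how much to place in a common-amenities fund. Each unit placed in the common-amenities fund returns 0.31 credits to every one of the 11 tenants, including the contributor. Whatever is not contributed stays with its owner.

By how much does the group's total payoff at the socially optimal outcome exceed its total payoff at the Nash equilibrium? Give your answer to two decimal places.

980.87 credits

The private return per contributed unit is 0.31 < 1, so contributing 0 is dominant for every player. At the Nash equilibrium everyone keeps their 37, and the group total is 11 × 37 = 407.
Each contributed unit returns 3.410 to the group as a whole (0.31 to each of 11 players), which exceeds 1, so the social optimum is full contribution: group total = 3.410 × 407 = 1387.87.
Efficiency loss = 1387.87 − 407 = 980.87.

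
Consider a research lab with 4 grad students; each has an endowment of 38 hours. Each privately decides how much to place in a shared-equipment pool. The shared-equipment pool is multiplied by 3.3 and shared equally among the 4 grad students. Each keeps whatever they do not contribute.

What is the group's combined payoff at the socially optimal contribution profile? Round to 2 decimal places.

501.60 hours

Each contributed unit returns 3.300 to the group as a whole (0.8250 to each of 4 players), which exceeds 1, so the social optimum is full contribution: group total = 3.300 × 152 = 501.60.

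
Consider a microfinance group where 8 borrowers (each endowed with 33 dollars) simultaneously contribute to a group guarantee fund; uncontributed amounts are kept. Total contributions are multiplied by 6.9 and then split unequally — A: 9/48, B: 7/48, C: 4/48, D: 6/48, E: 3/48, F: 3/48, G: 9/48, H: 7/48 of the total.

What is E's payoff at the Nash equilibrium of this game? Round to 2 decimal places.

89.93 dollars

Each unit j contributes comes back to j as 6.9 × (j's share), so j prefers to contribute only if that share exceeds 1/6.9 = 0.1449; otherwise keeping the unit dominates.
A, B, G and H clear that bar, contributing 33 each; the remaining 4 contribute 0. Total contributed: 132.
E keeps 33 and receives 6.9 × 132 × 3/48 = 56.93 from the group guarantee fund, for a payoff of 89.93.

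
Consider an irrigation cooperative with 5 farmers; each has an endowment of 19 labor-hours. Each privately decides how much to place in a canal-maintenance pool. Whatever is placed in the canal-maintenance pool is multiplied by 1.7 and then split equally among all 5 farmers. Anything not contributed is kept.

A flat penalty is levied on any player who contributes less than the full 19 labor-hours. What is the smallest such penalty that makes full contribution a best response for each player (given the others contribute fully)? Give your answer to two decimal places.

Given the others contribute fully, the best deviation is to contribute 0 (any partial contribution still incurs the fine and gives up units whose private return 0.3400 is below 1).
Deviating from 19 to 0 saves 19 labor-hours but forfeits the deviator's share of the drop in the canal-maintenance pool: 1.7/5 × 19 = 6.46.
So the deviation gain is 19 − 6.46 = 12.54, and the fine must be at least 12.54 labor-hours to wipe it out.

12.54 labor-hours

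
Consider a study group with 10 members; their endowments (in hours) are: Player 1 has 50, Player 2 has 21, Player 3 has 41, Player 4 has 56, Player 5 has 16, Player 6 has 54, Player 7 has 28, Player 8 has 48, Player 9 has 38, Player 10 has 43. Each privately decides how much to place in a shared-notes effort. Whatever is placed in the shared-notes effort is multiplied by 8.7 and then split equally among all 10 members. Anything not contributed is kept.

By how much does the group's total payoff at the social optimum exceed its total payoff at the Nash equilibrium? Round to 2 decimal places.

3041.50 hours

The private return per contributed unit is 8.7/10 = 0.8700 < 1 for every player regardless of endowment, so the Nash equilibrium is zero contribution and the group total is Σ E_j = 50 + 21 + 41 + 56 + 16 + 54 + 28 + 48 + 38 + 43 = 395.
Each contributed unit returns 8.700 to the group, so the social optimum is full contribution by everyone: group total = 8.700 × 395 = 3436.50.
Efficiency loss = (8.700 − 1) × 395 = 3041.50.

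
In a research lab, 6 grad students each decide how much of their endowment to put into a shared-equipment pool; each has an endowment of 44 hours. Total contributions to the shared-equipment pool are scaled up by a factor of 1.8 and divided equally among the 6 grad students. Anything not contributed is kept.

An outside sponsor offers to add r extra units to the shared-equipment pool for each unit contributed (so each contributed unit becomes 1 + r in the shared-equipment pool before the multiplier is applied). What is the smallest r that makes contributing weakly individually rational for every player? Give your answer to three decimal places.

2.333

With matching at rate r, one contributed unit becomes (1 + r) in the shared-equipment pool and returns 1.8 × (1 + r) / 6 to the contributor.
Setting this equal to 1: 1 + r = 6/1.8 = 3.3333.
So the minimum matching rate is r = 3.3333 − 1 = 2.333.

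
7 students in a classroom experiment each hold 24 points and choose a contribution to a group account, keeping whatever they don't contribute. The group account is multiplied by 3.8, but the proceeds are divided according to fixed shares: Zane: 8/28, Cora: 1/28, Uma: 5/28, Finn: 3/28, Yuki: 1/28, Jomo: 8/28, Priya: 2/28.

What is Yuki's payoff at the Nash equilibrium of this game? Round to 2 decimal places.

30.51 points

Player j's private return per contributed unit is 3.8 × (j's share). Contributing is weakly dominant for j when that share is at least 1/3.8 = 0.2632, and contributing 0 is dominant otherwise.
Zane and Jomo are above the threshold, contributing 24 each; the remaining 5 contribute 0. Total contributed: 48.
Yuki keeps 24 and receives 3.8 × 48 × 1/28 = 6.51 from the group account, for a payoff of 30.51.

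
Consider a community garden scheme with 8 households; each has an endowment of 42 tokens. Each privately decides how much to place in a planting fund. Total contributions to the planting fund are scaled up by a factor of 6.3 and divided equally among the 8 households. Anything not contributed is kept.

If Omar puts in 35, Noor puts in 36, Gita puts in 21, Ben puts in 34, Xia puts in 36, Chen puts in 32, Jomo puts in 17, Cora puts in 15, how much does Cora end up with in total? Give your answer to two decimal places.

204.98 tokens

Total contributed: 35 + 36 + 21 + 34 + 36 + 32 + 17 + 15 = 226.
Each receives 6.3 × 226 / 8 = 177.98 from the planting fund.
Cora keeps 42 − 15 = 27, so Cora's payoff is 27 + 177.98 = 204.98.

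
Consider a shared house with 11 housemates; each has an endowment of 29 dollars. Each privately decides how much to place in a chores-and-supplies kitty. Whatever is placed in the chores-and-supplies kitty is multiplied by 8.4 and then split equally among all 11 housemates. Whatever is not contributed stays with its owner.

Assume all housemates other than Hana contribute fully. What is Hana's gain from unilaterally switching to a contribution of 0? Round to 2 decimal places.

6.85 dollars

Switching from a contribution of 29 to 0 lets Hana keep an extra 29 dollars, but lowers the chores-and-supplies kitty by 29, which costs Hana their own share of that drop: 8.4/11 × 29 = 22.15.
Net gain = 29 − 22.15 = 6.85. The private return per contributed unit (0.7636) is below 1, so free-riding is indeed the best response regardless of what the others do.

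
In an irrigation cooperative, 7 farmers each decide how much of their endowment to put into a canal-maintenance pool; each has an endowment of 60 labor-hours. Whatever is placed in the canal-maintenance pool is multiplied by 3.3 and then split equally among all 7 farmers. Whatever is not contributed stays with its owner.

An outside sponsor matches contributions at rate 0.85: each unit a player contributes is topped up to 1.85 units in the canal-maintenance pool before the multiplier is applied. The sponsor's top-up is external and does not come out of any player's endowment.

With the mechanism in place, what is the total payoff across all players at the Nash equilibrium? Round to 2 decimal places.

420.00 labor-hours

With the mechanism, a contributed unit returns 3.3 × 1.85 / 7 = 0.8721 per unit of net cost — still below 1 — so contributing 0 remains dominant for every player.
At the Nash equilibrium no one contributes; group total payoff = 7 × 60 = 420.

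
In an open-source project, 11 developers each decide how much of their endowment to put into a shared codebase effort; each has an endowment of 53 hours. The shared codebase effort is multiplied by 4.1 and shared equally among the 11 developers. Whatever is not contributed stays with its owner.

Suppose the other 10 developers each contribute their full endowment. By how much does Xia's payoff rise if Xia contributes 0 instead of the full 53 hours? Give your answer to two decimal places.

Switching from a contribution of 53 to 0 lets Xia keep an extra 53 hours, but lowers the shared codebase effort by 53, which costs Xia their own share of that drop: 4.1/11 × 53 = 19.75.
Net gain = 53 − 19.75 = 33.25. The private return per contributed unit (0.3727) is below 1, so free-riding is indeed the best response regardless of what the others do.

33.25 hours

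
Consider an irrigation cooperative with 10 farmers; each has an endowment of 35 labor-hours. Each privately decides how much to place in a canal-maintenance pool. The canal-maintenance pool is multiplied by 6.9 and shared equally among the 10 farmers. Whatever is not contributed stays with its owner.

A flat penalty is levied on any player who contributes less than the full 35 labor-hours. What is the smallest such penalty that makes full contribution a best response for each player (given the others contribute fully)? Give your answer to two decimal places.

Given the others contribute fully, the best deviation is to contribute 0 (any partial contribution still incurs the fine and gives up units whose private return 0.6900 is below 1).
Deviating from 35 to 0 saves 35 labor-hours but forfeits the deviator's share of the drop in the canal-maintenance pool: 6.9/10 × 35 = 24.15.
So the deviation gain is 35 − 24.15 = 10.85, and the fine must be at least 10.85 labor-hours to wipe it out.

10.85 labor-hours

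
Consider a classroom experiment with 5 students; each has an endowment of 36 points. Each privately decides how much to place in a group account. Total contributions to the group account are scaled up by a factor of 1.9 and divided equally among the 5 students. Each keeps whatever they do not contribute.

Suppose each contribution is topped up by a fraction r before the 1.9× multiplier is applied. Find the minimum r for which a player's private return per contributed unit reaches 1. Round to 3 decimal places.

1.632

With matching at rate r, one contributed unit becomes (1 + r) in the group account and returns 1.9 × (1 + r) / 5 to the contributor.
Setting this equal to 1: 1 + r = 5/1.9 = 2.6316.
So the minimum matching rate is r = 2.6316 − 1 = 1.632.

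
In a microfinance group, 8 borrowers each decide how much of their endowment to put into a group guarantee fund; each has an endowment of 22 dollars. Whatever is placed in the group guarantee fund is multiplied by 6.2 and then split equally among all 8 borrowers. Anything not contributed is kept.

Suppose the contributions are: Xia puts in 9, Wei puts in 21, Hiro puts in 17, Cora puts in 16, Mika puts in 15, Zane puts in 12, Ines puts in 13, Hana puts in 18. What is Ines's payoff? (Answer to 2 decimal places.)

102.78 dollars

Total contributed: 9 + 21 + 17 + 16 + 15 + 12 + 13 + 18 = 121.
Each receives 6.2 × 121 / 8 = 93.78 from the group guarantee fund.
Ines keeps 22 − 13 = 9, so Ines's payoff is 9 + 93.78 = 102.78.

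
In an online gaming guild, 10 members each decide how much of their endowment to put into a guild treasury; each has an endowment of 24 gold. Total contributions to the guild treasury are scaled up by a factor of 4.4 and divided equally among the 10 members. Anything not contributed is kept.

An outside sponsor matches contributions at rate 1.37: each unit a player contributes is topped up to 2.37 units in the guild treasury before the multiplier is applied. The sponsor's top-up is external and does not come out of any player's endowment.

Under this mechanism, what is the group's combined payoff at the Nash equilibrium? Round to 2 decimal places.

The effective private return per unit is now 4.4 × 2.37 / 10 = 1.0428 > 1, so every player's dominant strategy flips to full contribution.
At the Nash equilibrium everyone contributes 24. Group total payoff = 4.4 × 2.37 × 240 = 2502.72.

2502.72 gold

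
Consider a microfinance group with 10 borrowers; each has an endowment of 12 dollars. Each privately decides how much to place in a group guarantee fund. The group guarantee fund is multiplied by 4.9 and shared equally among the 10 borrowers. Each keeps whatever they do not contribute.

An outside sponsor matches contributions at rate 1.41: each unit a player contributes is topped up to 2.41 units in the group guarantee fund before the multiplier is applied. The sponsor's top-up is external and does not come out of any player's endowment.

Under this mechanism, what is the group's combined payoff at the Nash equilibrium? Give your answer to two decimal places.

With the mechanism, a contributed unit returns 4.9 × 2.41 / 10 = 1.1809 per unit of net cost to the contributor — now above 1 — so contributing fully is weakly dominant for every player.
At the Nash equilibrium everyone contributes 12. Group total payoff = 4.9 × 2.41 × 120 = 1417.08.

1417.08 dollars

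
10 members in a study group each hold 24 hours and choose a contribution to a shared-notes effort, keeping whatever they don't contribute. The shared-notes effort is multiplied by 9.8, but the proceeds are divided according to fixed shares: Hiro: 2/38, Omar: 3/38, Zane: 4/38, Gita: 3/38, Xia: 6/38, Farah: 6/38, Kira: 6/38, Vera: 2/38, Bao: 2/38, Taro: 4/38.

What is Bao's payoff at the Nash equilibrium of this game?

For player j, contributing a unit is worthwhile iff 9.8 × (j's share) ≥ 1, i.e. iff j's share is at least 0.1020.
Zane, Xia, Farah, Kira and Taro clear that bar, contributing 24 each; the remaining 5 contribute 0. Total contributed: 120.
Bao keeps 24 and receives 9.8 × 120 × 2/38 = 61.89 from the shared-notes effort, for a payoff of 85.89.

85.89 hours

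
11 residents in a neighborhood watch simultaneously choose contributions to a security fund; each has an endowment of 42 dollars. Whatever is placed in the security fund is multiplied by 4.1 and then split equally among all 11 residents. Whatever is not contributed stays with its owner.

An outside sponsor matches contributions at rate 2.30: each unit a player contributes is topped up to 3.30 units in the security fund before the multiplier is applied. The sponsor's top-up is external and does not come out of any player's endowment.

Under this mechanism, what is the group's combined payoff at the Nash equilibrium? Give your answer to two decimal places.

With the mechanism, a contributed unit returns 4.1 × 3.30 / 11 = 1.2300 per unit of net cost to the contributor — now above 1 — so contributing fully is weakly dominant for every player.
So the Nash equilibrium is full contribution by all 11; the group earns 4.1 × 3.30 × 462 = 6250.86.

6250.86 dollars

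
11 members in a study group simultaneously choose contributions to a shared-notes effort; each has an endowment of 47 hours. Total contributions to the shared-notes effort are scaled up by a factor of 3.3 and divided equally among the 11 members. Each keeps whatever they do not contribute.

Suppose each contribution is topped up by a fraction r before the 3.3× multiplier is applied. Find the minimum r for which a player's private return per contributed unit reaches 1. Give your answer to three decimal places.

2.333

With matching at rate r, one contributed unit becomes (1 + r) in the shared-notes effort and returns 3.3 × (1 + r) / 11 to the contributor.
Setting this equal to 1: 1 + r = 11/3.3 = 3.3333.
So the minimum matching rate is r = 3.3333 − 1 = 2.333.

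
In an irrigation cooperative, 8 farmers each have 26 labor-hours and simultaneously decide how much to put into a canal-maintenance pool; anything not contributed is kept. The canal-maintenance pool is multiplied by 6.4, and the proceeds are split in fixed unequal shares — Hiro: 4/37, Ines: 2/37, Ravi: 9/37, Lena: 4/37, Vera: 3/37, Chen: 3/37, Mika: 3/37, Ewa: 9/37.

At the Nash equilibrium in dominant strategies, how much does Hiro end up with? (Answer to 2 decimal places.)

61.98 labor-hours

Each unit j contributes comes back to j as 6.4 × (j's share), so j prefers to contribute only if that share exceeds 1/6.4 = 0.1563; otherwise keeping the unit dominates.
Ravi and Ewa clear that bar, contributing 26 each; the remaining 6 contribute 0. Total contributed: 52.
Hiro keeps 26 and receives 6.4 × 52 × 4/37 = 35.98 from the canal-maintenance pool, for a payoff of 61.98.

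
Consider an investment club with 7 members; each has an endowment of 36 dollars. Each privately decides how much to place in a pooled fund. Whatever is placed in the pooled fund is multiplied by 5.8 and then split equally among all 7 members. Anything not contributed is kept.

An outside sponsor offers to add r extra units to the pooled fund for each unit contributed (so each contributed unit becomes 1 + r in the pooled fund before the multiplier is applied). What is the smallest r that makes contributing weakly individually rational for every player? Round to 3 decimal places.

With matching at rate r, one contributed unit becomes (1 + r) in the pooled fund and returns 5.8 × (1 + r) / 7 to the contributor.
Setting this equal to 1: 1 + r = 7/5.8 = 1.2069.
So the minimum matching rate is r = 1.2069 − 1 = 0.207.

0.207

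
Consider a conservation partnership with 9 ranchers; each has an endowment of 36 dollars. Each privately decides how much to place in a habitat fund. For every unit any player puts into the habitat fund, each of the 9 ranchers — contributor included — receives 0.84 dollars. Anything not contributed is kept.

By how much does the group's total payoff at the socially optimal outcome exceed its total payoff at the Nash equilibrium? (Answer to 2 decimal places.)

2125.44 dollars

The private return per contributed unit is 0.84 < 1, so contributing 0 is dominant for every player. At the Nash equilibrium everyone keeps their 36, and the group total is 9 × 36 = 324.
Each contributed unit returns 7.560 to the group as a whole (0.84 to each of 9 players), which exceeds 1, so the social optimum is full contribution: group total = 7.560 × 324 = 2449.44.
Efficiency loss = 2449.44 − 324 = 2125.44.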